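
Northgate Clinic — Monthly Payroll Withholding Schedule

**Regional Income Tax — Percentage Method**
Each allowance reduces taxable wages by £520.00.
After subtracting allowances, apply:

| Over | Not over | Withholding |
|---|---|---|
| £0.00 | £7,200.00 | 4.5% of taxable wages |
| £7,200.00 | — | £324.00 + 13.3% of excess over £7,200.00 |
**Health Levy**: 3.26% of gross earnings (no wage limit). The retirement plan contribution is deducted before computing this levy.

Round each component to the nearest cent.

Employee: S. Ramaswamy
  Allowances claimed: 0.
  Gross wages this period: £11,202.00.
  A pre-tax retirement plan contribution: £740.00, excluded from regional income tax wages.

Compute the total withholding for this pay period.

Regional Income Tax: taxable = £11,202.00 − £740.00 = £10,462.00
  £324.00 + 13.3% × (£10,462.00 − £7,200.00) = £324.00 + 13.3% × £3,262.00 = £757.85
Health Levy: 3.26% × £10,462.00 = £341.06
Total: £757.85 + £341.06 = £1,098.91

£1,098.91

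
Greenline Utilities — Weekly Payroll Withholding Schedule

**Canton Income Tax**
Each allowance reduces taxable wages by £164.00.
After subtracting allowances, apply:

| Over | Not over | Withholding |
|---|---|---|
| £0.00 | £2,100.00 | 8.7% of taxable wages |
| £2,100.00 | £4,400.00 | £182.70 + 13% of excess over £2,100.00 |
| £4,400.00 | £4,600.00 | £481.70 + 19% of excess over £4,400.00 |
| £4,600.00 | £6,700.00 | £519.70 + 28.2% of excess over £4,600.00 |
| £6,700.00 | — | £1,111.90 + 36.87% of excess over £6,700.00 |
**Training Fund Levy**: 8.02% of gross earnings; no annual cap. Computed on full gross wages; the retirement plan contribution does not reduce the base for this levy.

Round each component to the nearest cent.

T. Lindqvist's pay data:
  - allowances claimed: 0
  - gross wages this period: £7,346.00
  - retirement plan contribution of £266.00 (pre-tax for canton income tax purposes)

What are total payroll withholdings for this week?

Canton Income Tax: taxable = £7,346.00 − £266.00 = £7,080.00
  £1,111.90 + 36.87% × (£7,080.00 − £6,700.00) = £1,111.90 + 36.87% × £380.00 = £1,252.01
Training Fund Levy: 8.02% × £7,346.00 = £589.15
Total: £1,252.01 + £589.15 = £1,841.16

£1,841.16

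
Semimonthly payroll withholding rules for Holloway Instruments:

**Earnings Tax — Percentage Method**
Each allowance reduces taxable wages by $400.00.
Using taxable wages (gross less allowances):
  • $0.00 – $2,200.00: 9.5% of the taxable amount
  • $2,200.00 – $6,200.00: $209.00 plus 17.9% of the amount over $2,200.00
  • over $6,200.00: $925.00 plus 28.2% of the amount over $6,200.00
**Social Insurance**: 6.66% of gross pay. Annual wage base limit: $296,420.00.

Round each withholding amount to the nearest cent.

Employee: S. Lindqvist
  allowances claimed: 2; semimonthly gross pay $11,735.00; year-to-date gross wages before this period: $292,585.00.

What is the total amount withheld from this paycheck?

Earnings Tax: taxable = $11,735.00 − 2×$400.00 = $10,935.00
  $925.00 + 28.2% × ($10,935.00 − $6,200.00) = $925.00 + 28.2% × $4,735.00 = $2,260.27
Social Insurance: cap $296,420.00 − YTD $292,585.00 = $3,835.00 subject; 6.66% × $3,835.00 = $255.41
Total: $2,260.27 + $255.41 = $2,515.68

$2,515.68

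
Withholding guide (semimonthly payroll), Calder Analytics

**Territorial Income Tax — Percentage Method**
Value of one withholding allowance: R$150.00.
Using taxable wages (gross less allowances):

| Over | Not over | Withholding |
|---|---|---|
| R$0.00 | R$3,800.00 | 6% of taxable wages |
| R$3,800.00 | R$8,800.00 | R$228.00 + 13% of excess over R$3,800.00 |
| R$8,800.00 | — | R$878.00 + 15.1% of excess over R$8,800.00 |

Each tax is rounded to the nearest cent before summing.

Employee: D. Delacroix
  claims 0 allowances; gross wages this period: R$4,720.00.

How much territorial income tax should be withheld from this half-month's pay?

Territorial Income Tax: taxable = R$4,720.00
  R$228.00 + 13% × (R$4,720.00 − R$3,800.00) = R$228.00 + 13% × R$920.00 = R$347.60

R$347.60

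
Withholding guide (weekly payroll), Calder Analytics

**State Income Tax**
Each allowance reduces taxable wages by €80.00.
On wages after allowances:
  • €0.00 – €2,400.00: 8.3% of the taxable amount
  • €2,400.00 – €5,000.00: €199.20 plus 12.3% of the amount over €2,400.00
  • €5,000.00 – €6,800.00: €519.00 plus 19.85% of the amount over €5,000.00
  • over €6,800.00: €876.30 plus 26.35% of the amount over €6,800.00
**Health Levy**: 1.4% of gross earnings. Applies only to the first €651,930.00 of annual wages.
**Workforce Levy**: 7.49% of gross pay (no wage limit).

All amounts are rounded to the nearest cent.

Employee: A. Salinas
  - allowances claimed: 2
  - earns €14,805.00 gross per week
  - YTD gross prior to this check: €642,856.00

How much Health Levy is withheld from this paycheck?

€127.04

Health Levy: cap €651,930.00 − YTD €642,856.00 = €9,074.00 subject; 1.4% × €9,074.00 = €127.04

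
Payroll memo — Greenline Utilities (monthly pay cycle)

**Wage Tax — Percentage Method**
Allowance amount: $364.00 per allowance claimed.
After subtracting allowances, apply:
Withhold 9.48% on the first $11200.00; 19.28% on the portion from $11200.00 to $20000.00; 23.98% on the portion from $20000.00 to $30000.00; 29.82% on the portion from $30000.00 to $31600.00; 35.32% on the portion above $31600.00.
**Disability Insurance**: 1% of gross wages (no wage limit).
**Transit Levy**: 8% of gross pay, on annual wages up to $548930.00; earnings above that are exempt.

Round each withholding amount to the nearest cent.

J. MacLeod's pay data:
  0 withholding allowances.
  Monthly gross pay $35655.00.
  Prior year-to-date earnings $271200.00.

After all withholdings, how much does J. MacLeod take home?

$25380.30

Wage Tax: taxable = $35655.00
  $5633.52 + 35.32% × ($35655.00 − $31600.00) = $5633.52 + 35.32% × $4055.00 = $7065.75
Disability Insurance: 1% × $35655.00 = $356.55
Transit Levy: 8% × $35655.00 = $2852.40
Total withheld: $7065.75 + $356.55 + $2852.40 = $10274.70
Net pay: $35655.00 − $10274.70 = $25380.30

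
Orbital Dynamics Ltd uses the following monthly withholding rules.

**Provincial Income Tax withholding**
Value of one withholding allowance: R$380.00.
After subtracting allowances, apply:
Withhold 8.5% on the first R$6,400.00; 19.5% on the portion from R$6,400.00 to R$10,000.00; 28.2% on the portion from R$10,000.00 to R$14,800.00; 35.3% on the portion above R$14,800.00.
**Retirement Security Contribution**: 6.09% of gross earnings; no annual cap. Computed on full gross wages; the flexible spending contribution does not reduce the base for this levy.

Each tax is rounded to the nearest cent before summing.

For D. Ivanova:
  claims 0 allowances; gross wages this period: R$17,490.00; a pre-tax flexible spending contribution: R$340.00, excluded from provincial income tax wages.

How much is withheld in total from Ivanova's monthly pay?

Provincial Income Tax: taxable = R$17,490.00 − R$340.00 = R$17,150.00
  R$2,599.60 + 35.3% × (R$17,150.00 − R$14,800.00) = R$2,599.60 + 35.3% × R$2,350.00 = R$3,429.15
Retirement Security Contribution: 6.09% × R$17,490.00 = R$1,065.14
Total: R$3,429.15 + R$1,065.14 = R$4,494.29

R$4,494.29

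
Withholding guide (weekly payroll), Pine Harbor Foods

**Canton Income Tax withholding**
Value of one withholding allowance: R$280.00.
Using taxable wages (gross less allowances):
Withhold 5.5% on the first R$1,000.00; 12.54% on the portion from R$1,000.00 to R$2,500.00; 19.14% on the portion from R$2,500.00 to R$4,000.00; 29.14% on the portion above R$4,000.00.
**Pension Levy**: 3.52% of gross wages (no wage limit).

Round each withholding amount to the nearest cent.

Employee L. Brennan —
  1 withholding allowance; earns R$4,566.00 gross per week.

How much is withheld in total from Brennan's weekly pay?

Canton Income Tax: taxable = R$4,566.00 − 1×R$280.00 = R$4,286.00
  R$530.20 + 29.14% × (R$4,286.00 − R$4,000.00) = R$530.20 + 29.14% × R$286.00 = R$613.54
Pension Levy: 3.52% × R$4,566.00 = R$160.72
Total: R$613.54 + R$160.72 = R$774.26

R$774.26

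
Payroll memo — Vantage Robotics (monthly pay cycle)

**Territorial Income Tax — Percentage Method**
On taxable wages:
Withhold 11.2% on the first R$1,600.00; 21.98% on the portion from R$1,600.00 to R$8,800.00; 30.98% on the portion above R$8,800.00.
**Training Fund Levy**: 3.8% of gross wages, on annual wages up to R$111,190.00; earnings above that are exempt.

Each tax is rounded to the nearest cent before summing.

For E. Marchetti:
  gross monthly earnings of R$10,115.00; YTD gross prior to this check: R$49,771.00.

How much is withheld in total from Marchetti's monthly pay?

R$2,553.52

Territorial Income Tax: taxable = R$10,115.00
  R$1,761.76 + 30.98% × (R$10,115.00 − R$8,800.00) = R$1,761.76 + 30.98% × R$1,315.00 = R$2,169.15
Training Fund Levy: 3.8% × R$10,115.00 = R$384.37
Total: R$2,169.15 + R$384.37 = R$2,553.52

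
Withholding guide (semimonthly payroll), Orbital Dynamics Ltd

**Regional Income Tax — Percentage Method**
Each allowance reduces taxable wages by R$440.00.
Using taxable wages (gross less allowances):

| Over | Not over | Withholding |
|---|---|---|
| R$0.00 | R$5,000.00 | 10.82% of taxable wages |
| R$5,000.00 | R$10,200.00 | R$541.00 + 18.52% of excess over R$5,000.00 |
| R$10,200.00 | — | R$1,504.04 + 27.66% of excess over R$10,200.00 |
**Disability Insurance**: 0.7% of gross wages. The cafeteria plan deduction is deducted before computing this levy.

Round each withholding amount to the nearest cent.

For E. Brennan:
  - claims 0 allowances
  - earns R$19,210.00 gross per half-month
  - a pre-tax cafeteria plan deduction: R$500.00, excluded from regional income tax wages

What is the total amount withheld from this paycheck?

R$3,988.88

Regional Income Tax: taxable = R$19,210.00 − R$500.00 = R$18,710.00
  R$1,504.04 + 27.66% × (R$18,710.00 − R$10,200.00) = R$1,504.04 + 27.66% × R$8,510.00 = R$3,857.91
Disability Insurance: 0.7% × R$18,710.00 = R$130.97
Total: R$3,857.91 + R$130.97 = R$3,988.88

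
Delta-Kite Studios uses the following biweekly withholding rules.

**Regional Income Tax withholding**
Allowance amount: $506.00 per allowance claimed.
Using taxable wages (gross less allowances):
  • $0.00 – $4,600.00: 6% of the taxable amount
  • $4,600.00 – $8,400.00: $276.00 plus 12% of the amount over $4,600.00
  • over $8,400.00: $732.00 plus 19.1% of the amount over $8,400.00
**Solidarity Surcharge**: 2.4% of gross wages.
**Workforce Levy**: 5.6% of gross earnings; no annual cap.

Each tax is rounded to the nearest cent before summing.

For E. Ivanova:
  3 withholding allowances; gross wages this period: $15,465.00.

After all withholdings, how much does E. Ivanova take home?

$12,436.32

Regional Income Tax: taxable = $15,465.00 − 3×$506.00 = $13,947.00
  $732.00 + 19.1% × ($13,947.00 − $8,400.00) = $732.00 + 19.1% × $5,547.00 = $1,791.48
Solidarity Surcharge: 2.4% × $15,465.00 = $371.16
Workforce Levy: 5.6% × $15,465.00 = $866.04
Total withheld: $1,791.48 + $371.16 + $866.04 = $3,028.68
Net pay: $15,465.00 − $3,028.68 = $12,436.32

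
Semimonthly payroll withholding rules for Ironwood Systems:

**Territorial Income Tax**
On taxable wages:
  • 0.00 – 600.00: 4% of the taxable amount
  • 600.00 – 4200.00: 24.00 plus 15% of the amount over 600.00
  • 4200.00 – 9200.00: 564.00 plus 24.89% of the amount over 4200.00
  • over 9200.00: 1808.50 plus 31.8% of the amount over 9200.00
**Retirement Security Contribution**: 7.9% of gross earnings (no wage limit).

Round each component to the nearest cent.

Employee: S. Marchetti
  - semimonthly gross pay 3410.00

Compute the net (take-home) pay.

Territorial Income Tax: taxable = 3410.00
  24.00 + 15% × (3410.00 − 600.00) = 24.00 + 15% × 2810.00 = 445.50
Retirement Security Contribution: 7.9% × 3410.00 = 269.39
Total withheld: 445.50 + 269.39 = 714.89
Net pay: 3410.00 − 714.89 = 2695.11

2695.11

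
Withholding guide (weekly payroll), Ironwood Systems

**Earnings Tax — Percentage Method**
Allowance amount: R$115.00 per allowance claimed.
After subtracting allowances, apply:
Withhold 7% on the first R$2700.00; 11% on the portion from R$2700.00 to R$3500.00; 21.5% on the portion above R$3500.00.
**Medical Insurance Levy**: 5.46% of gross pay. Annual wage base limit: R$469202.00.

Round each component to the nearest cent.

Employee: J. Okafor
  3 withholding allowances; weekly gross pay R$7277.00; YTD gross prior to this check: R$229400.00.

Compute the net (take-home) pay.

Earnings Tax: taxable = R$7277.00 − 3×R$115.00 = R$6932.00
  R$277.00 + 21.5% × (R$6932.00 − R$3500.00) = R$277.00 + 21.5% × R$3432.00 = R$1014.88
Medical Insurance Levy: 5.46% × R$7277.00 = R$397.32
Total withheld: R$1014.88 + R$397.32 = R$1412.20
Net pay: R$7277.00 − R$1412.20 = R$5864.80

R$5864.80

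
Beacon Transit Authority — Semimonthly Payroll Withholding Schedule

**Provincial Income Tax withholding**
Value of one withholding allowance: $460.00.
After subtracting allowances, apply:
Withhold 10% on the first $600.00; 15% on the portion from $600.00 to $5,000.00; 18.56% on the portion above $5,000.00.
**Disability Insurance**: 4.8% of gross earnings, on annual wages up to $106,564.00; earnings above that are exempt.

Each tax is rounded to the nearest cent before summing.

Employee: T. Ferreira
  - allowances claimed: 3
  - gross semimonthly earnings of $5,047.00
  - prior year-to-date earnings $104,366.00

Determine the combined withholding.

$625.55

Provincial Income Tax: taxable = $5,047.00 − 3×$460.00 = $3,667.00
  $60.00 + 15% × ($3,667.00 − $600.00) = $60.00 + 15% × $3,067.00 = $520.05
Disability Insurance: cap $106,564.00 − YTD $104,366.00 = $2,198.00 subject; 4.8% × $2,198.00 = $105.50
Total: $520.05 + $105.50 = $625.55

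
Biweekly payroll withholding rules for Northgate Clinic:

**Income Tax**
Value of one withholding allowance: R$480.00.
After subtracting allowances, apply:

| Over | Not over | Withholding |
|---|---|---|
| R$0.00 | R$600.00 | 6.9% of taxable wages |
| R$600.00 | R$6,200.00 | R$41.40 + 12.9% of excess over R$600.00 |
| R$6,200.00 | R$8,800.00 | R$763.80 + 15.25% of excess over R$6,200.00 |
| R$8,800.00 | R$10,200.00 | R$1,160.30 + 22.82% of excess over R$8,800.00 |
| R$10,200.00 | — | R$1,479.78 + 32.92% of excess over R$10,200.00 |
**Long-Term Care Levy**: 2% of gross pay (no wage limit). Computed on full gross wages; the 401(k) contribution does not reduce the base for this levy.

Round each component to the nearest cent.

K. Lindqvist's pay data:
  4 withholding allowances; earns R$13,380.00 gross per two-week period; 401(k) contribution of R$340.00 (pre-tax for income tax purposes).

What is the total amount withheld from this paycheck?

Income Tax: taxable = R$13,380.00 − R$340.00 − 4×R$480.00 = R$11,120.00
  R$1,479.78 + 32.92% × (R$11,120.00 − R$10,200.00) = R$1,479.78 + 32.92% × R$920.00 = R$1,782.64
Long-Term Care Levy: 2% × R$13,380.00 = R$267.60
Total: R$1,782.64 + R$267.60 = R$2,050.24

R$2,050.24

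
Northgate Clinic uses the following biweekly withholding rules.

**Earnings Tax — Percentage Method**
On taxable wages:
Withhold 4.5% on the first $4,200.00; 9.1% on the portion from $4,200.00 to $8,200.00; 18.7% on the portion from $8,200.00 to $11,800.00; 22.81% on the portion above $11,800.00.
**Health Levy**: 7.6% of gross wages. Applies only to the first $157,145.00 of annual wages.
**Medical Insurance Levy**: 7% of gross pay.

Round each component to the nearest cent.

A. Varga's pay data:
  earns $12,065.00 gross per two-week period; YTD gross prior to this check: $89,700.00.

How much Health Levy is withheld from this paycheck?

$916.94

Health Levy: 7.6% × $12,065.00 = $916.94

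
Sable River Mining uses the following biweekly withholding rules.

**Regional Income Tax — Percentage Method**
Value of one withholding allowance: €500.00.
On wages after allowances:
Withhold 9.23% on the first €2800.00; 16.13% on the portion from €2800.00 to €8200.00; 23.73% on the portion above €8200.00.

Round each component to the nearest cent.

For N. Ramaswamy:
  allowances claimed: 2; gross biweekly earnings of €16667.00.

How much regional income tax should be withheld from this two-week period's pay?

€2901.38

Regional Income Tax: taxable = €16667.00 − 2×€500.00 = €15667.00
  €1129.46 + 23.73% × (€15667.00 − €8200.00) = €1129.46 + 23.73% × €7467.00 = €2901.38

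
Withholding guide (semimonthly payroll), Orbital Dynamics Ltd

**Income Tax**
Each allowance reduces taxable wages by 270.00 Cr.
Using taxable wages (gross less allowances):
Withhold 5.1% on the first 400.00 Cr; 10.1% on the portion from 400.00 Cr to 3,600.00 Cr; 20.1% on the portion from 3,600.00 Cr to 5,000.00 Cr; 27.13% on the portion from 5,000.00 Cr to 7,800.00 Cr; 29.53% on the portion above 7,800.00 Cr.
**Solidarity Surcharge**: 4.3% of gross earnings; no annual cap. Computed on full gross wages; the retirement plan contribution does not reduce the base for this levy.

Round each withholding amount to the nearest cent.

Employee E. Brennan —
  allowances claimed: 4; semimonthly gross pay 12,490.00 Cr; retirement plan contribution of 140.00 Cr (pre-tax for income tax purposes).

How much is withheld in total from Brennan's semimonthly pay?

Income Tax: taxable = 12,490.00 Cr − 140.00 Cr − 4×270.00 Cr = 11,270.00 Cr
  1,384.64 Cr + 29.53% × (11,270.00 Cr − 7,800.00 Cr) = 1,384.64 Cr + 29.53% × 3,470.00 Cr = 2,409.33 Cr
Solidarity Surcharge: 4.3% × 12,490.00 Cr = 537.07 Cr
Total: 2,409.33 Cr + 537.07 Cr = 2,946.40 Cr

2,946.40 Cr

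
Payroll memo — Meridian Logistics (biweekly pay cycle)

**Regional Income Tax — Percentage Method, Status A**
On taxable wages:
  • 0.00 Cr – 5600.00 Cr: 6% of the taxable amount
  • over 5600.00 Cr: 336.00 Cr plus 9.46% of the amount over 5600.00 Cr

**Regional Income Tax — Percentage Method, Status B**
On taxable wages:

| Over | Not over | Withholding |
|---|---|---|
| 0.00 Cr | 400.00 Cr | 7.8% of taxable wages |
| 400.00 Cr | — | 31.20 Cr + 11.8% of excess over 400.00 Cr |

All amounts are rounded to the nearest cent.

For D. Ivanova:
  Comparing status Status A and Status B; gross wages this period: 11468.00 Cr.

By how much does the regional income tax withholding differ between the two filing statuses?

Regional Income Tax (Status A): taxable = 11468.00 Cr
  336.00 Cr + 9.46% × (11468.00 Cr − 5600.00 Cr) = 336.00 Cr + 9.46% × 5868.00 Cr = 891.11 Cr
Regional Income Tax (Status B): taxable = 11468.00 Cr
  31.20 Cr + 11.8% × (11468.00 Cr − 400.00 Cr) = 31.20 Cr + 11.8% × 11068.00 Cr = 1337.22 Cr
Difference: |891.11 Cr − 1337.22 Cr| = 446.11 Cr (higher under Status B)

446.11 Cr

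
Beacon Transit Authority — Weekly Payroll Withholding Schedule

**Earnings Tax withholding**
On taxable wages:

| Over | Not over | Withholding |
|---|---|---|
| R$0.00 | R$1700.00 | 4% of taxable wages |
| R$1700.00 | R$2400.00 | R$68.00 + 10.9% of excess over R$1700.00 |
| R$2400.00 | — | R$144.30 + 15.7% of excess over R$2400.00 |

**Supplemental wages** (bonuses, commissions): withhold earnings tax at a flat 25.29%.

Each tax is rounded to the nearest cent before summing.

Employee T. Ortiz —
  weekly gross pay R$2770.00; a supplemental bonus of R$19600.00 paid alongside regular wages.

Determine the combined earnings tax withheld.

R$5159.23

Earnings Tax: taxable = R$2770.00
  R$144.30 + 15.7% × (R$2770.00 − R$2400.00) = R$144.30 + 15.7% × R$370.00 = R$202.39
Supplemental (25.29% flat on bonus): 25.29% × R$19600.00 = R$4956.84
Total earnings tax: R$202.39 + R$4956.84 = R$5159.23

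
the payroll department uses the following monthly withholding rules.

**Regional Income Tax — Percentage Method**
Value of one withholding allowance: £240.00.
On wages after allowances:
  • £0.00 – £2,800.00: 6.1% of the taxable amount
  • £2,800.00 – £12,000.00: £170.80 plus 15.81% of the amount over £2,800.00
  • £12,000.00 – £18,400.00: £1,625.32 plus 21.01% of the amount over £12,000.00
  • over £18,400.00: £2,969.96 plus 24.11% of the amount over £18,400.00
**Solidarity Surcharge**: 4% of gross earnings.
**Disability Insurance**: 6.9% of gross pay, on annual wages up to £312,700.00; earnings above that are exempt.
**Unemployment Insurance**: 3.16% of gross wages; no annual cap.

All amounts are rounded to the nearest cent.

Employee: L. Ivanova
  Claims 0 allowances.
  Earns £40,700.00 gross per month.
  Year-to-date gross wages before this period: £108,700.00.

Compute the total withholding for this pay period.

Regional Income Tax: taxable = £40,700.00
  £2,969.96 + 24.11% × (£40,700.00 − £18,400.00) = £2,969.96 + 24.11% × £22,300.00 = £8,346.49
Solidarity Surcharge: 4% × £40,700.00 = £1,628.00
Disability Insurance: 6.9% × £40,700.00 = £2,808.30
Unemployment Insurance: 3.16% × £40,700.00 = £1,286.12
Total: £8,346.49 + £1,628.00 + £2,808.30 + £1,286.12 = £14,068.91

£14,068.91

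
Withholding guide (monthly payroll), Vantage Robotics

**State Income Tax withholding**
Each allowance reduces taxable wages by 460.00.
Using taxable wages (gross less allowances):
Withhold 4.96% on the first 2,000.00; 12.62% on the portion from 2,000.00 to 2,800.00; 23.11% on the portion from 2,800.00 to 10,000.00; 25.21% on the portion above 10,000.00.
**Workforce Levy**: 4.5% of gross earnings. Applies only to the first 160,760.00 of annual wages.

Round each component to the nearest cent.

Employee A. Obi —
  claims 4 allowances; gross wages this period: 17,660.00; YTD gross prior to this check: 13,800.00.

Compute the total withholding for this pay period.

State Income Tax: taxable = 17,660.00 − 4×460.00 = 15,820.00
  1,864.08 + 25.21% × (15,820.00 − 10,000.00) = 1,864.08 + 25.21% × 5,820.00 = 3,331.30
Workforce Levy: 4.5% × 17,660.00 = 794.70
Total: 3,331.30 + 794.70 = 4,126.00

4,126.00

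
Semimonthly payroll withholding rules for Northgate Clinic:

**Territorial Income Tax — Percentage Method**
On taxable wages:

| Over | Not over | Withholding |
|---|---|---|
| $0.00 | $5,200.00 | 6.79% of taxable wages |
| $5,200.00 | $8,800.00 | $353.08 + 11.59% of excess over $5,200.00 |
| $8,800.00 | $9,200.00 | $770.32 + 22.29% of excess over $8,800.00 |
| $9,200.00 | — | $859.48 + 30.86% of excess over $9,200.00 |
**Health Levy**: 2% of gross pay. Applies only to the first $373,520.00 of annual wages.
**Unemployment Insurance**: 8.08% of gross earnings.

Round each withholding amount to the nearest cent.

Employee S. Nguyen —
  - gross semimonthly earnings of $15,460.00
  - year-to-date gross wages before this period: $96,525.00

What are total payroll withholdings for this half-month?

Territorial Income Tax: taxable = $15,460.00
  $859.48 + 30.86% × ($15,460.00 − $9,200.00) = $859.48 + 30.86% × $6,260.00 = $2,791.32
Health Levy: 2% × $15,460.00 = $309.20
Unemployment Insurance: 8.08% × $15,460.00 = $1,249.17
Total: $2,791.32 + $309.20 + $1,249.17 = $4,349.69

$4,349.69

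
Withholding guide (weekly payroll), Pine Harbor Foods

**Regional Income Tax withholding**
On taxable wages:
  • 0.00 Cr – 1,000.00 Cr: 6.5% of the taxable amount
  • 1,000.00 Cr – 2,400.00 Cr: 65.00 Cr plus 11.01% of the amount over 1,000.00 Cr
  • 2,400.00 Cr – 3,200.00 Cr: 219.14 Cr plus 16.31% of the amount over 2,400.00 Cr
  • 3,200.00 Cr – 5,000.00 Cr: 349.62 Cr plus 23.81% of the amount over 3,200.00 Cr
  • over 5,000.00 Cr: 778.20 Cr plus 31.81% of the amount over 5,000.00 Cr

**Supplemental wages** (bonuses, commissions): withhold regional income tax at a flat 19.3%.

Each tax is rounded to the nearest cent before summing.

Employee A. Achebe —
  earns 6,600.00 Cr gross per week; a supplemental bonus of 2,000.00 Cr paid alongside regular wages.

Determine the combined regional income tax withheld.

Regional Income Tax: taxable = 6,600.00 Cr
  778.20 Cr + 31.81% × (6,600.00 Cr − 5,000.00 Cr) = 778.20 Cr + 31.81% × 1,600.00 Cr = 1,287.16 Cr
Supplemental (19.3% flat on bonus): 19.3% × 2,000.00 Cr = 386.00 Cr
Total regional income tax: 1,287.16 Cr + 386.00 Cr = 1,673.16 Cr

1,673.16 Cr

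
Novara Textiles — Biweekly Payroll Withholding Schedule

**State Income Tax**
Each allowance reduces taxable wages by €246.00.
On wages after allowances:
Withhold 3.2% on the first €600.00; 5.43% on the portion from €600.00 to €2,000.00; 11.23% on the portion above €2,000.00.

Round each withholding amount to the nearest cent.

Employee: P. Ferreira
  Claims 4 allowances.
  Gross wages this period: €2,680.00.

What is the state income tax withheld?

State Income Tax: taxable = €2,680.00 − 4×€246.00 = €1,696.00
  €19.20 + 5.43% × (€1,696.00 − €600.00) = €19.20 + 5.43% × €1,096.00 = €78.71

€78.71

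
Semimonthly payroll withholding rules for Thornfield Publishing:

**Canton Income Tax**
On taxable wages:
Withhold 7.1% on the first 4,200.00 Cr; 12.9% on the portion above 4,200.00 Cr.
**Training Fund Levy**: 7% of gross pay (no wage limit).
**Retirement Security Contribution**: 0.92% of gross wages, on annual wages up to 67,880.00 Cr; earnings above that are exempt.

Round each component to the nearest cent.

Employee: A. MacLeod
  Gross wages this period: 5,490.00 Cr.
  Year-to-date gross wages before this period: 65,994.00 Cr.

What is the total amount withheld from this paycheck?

866.26 Cr

Canton Income Tax: taxable = 5,490.00 Cr
  298.20 Cr + 12.9% × (5,490.00 Cr − 4,200.00 Cr) = 298.20 Cr + 12.9% × 1,290.00 Cr = 464.61 Cr
Training Fund Levy: 7% × 5,490.00 Cr = 384.30 Cr
Retirement Security Contribution: cap 67,880.00 Cr − YTD 65,994.00 Cr = 1,886.00 Cr subject; 0.92% × 1,886.00 Cr = 17.35 Cr
Total: 464.61 Cr + 384.30 Cr + 17.35 Cr = 866.26 Cr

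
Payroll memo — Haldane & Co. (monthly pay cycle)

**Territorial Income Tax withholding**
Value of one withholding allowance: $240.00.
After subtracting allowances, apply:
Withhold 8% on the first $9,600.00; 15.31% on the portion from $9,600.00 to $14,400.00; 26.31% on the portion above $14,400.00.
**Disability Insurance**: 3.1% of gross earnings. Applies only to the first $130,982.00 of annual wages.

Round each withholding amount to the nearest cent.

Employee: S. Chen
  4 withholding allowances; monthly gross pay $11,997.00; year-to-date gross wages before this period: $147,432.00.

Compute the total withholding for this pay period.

Territorial Income Tax: taxable = $11,997.00 − 4×$240.00 = $11,037.00
  $768.00 + 15.31% × ($11,037.00 − $9,600.00) = $768.00 + 15.31% × $1,437.00 = $988.00
Disability Insurance: YTD $147,432.00 ≥ cap $130,982.00 → $0.00
Total: $988.00 + $0.00 = $988.00

$988.00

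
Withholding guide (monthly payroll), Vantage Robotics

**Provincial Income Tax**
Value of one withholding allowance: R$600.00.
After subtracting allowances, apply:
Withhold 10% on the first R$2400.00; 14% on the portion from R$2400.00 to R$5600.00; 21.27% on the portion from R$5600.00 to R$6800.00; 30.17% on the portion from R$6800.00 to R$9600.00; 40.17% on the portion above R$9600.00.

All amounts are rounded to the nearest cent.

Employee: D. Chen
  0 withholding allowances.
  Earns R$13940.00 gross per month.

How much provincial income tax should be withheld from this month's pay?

R$3531.38

Provincial Income Tax: taxable = R$13940.00
  R$1788.00 + 40.17% × (R$13940.00 − R$9600.00) = R$1788.00 + 40.17% × R$4340.00 = R$3531.38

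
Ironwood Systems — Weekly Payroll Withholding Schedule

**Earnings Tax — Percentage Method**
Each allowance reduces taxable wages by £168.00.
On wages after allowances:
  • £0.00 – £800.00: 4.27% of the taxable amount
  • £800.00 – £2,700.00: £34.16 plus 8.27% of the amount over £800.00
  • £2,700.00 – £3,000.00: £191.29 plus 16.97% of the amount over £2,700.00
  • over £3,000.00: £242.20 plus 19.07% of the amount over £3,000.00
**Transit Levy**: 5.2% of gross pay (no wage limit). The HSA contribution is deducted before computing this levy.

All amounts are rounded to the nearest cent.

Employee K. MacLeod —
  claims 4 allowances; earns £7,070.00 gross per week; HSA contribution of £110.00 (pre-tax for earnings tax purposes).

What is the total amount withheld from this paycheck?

Earnings Tax: taxable = £7,070.00 − £110.00 − 4×£168.00 = £6,288.00
  £242.20 + 19.07% × (£6,288.00 − £3,000.00) = £242.20 + 19.07% × £3,288.00 = £869.22
Transit Levy: 5.2% × £6,960.00 = £361.92
Total: £869.22 + £361.92 = £1,231.14

£1,231.14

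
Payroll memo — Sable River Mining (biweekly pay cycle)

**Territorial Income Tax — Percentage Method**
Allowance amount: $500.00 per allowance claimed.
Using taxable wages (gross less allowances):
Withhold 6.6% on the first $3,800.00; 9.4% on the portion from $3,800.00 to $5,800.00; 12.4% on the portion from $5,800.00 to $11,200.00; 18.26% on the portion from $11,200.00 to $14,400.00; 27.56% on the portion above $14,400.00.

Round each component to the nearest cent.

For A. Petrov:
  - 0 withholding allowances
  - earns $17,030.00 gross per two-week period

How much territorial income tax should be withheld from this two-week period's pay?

Territorial Income Tax: taxable = $17,030.00
  $1,692.72 + 27.56% × ($17,030.00 − $14,400.00) = $1,692.72 + 27.56% × $2,630.00 = $2,417.55

$2,417.55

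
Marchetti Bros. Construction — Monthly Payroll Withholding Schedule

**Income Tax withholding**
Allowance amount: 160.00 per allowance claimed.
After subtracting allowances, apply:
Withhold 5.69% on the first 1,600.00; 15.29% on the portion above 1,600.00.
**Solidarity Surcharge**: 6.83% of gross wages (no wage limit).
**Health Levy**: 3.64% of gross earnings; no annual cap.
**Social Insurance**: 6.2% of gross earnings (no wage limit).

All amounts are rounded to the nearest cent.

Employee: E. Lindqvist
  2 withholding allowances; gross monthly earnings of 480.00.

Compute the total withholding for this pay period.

Income Tax: taxable = 480.00 − 2×160.00 = 160.00
  5.69% × 160.00 = 9.10
Solidarity Surcharge: 6.83% × 480.00 = 32.78
Health Levy: 3.64% × 480.00 = 17.47
Social Insurance: 6.2% × 480.00 = 29.76
Total: 9.10 + 32.78 + 17.47 + 29.76 = 89.11

89.11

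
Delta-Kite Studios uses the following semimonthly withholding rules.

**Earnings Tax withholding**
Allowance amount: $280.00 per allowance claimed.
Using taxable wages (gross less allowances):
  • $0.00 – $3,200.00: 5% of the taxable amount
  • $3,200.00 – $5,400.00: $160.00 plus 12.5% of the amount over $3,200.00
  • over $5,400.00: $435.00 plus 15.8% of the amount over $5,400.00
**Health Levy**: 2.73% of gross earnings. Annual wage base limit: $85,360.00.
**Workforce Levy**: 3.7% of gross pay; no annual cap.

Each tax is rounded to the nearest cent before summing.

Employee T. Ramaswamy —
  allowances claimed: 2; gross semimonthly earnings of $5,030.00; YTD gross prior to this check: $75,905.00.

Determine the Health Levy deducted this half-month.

Health Levy: 2.73% × $5,030.00 = $137.32

$137.32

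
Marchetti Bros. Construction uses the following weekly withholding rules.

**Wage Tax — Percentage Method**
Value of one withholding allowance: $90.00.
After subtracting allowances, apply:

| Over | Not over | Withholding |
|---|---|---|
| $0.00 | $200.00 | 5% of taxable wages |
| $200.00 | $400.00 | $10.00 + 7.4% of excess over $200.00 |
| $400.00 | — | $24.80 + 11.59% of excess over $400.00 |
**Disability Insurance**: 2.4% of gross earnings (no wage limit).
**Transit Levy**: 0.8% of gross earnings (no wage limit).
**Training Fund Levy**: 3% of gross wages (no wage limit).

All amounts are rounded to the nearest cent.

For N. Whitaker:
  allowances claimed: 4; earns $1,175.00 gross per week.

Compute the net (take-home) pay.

Wage Tax: taxable = $1,175.00 − 4×$90.00 = $815.00
  $24.80 + 11.59% × ($815.00 − $400.00) = $24.80 + 11.59% × $415.00 = $72.90
Disability Insurance: 2.4% × $1,175.00 = $28.20
Transit Levy: 0.8% × $1,175.00 = $9.40
Training Fund Levy: 3% × $1,175.00 = $35.25
Total withheld: $72.90 + $28.20 + $9.40 + $35.25 = $145.75
Net pay: $1,175.00 − $145.75 = $1,029.25

$1,029.25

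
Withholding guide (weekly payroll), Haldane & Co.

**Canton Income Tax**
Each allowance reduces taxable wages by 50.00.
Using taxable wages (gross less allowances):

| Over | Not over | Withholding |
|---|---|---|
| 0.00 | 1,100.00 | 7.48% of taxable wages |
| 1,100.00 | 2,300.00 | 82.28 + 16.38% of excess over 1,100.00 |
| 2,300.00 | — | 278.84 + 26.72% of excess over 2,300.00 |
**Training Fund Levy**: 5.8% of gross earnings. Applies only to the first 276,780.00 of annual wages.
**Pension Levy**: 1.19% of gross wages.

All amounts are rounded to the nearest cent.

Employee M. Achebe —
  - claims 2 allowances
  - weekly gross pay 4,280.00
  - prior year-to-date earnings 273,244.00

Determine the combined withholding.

Canton Income Tax: taxable = 4,280.00 − 2×50.00 = 4,180.00
  278.84 + 26.72% × (4,180.00 − 2,300.00) = 278.84 + 26.72% × 1,880.00 = 781.18
Training Fund Levy: cap 276,780.00 − YTD 273,244.00 = 3,536.00 subject; 5.8% × 3,536.00 = 205.09
Pension Levy: 1.19% × 4,280.00 = 50.93
Total: 781.18 + 205.09 + 50.93 = 1,037.20

1,037.20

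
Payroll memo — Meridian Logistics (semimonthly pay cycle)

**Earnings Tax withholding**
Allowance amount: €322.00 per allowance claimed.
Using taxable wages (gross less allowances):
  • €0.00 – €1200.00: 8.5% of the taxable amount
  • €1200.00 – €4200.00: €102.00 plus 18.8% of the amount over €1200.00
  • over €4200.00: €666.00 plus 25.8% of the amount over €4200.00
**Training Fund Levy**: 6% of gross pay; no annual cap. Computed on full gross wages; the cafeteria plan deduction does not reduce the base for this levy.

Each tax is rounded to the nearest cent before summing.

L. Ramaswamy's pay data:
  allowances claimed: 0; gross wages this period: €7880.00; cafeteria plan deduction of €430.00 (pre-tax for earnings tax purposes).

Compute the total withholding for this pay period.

€1977.30

Earnings Tax: taxable = €7880.00 − €430.00 = €7450.00
  €666.00 + 25.8% × (€7450.00 − €4200.00) = €666.00 + 25.8% × €3250.00 = €1504.50
Training Fund Levy: 6% × €7880.00 = €472.80
Total: €1504.50 + €472.80 = €1977.30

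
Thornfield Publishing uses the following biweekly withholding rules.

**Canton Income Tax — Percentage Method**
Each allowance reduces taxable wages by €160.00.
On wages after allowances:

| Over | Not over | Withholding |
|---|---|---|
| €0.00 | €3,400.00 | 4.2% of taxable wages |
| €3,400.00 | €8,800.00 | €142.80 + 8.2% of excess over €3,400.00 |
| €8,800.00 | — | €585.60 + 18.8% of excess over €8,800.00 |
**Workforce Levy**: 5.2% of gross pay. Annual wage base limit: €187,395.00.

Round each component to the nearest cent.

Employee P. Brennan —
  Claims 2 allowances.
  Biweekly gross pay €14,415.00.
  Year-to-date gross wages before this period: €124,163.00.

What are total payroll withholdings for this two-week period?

Canton Income Tax: taxable = €14,415.00 − 2×€160.00 = €14,095.00
  €585.60 + 18.8% × (€14,095.00 − €8,800.00) = €585.60 + 18.8% × €5,295.00 = €1,581.06
Workforce Levy: 5.2% × €14,415.00 = €749.58
Total: €1,581.06 + €749.58 = €2,330.64

€2,330.64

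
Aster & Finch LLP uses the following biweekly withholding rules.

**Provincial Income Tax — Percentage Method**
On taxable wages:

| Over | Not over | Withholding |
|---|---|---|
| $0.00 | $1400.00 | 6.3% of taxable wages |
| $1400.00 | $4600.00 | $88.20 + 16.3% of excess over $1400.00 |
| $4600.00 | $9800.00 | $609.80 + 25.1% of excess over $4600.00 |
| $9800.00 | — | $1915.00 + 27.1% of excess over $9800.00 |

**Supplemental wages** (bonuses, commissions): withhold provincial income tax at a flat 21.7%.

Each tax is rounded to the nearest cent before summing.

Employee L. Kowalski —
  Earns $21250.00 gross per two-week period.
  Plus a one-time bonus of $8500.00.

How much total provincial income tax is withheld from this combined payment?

Provincial Income Tax: taxable = $21250.00
  $1915.00 + 27.1% × ($21250.00 − $9800.00) = $1915.00 + 27.1% × $11450.00 = $5017.95
Supplemental (21.7% flat on bonus): 21.7% × $8500.00 = $1844.50
Total provincial income tax: $5017.95 + $1844.50 = $6862.45

$6862.45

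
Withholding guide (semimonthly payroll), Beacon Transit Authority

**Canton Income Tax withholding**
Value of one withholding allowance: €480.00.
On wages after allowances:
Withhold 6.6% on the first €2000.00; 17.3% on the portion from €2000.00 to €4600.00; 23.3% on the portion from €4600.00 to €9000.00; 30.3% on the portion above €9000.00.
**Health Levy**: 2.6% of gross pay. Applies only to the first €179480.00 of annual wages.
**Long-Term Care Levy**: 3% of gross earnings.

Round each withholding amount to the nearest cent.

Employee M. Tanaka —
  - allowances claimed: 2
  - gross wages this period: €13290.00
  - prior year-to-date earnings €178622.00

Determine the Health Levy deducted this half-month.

€22.31

Health Levy: cap €179480.00 − YTD €178622.00 = €858.00 subject; 2.6% × €858.00 = €22.31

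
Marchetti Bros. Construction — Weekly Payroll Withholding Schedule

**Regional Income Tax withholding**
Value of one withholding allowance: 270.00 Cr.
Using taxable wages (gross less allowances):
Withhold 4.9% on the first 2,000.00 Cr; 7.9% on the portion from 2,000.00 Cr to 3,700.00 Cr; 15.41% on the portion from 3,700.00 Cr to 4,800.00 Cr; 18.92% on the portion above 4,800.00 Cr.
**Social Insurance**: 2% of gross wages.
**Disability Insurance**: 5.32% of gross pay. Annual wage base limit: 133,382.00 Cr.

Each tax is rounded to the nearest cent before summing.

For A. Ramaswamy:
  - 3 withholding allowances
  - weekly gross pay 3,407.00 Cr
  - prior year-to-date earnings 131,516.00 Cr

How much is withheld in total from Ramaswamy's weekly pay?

Regional Income Tax: taxable = 3,407.00 Cr − 3×270.00 Cr = 2,597.00 Cr
  98.00 Cr + 7.9% × (2,597.00 Cr − 2,000.00 Cr) = 98.00 Cr + 7.9% × 597.00 Cr = 145.16 Cr
Social Insurance: 2% × 3,407.00 Cr = 68.14 Cr
Disability Insurance: cap 133,382.00 Cr − YTD 131,516.00 Cr = 1,866.00 Cr subject; 5.32% × 1,866.00 Cr = 99.27 Cr
Total: 145.16 Cr + 68.14 Cr + 99.27 Cr = 312.57 Cr

312.57 Cr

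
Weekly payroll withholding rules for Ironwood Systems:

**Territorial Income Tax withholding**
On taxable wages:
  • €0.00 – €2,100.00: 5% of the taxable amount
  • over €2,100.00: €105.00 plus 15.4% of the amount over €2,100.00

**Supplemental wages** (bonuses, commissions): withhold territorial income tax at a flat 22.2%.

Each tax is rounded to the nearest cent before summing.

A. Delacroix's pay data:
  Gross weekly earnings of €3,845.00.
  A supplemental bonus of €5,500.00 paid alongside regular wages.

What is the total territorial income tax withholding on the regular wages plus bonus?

Territorial Income Tax: taxable = €3,845.00
  €105.00 + 15.4% × (€3,845.00 − €2,100.00) = €105.00 + 15.4% × €1,745.00 = €373.73
Supplemental (22.2% flat on bonus): 22.2% × €5,500.00 = €1,221.00
Total territorial income tax: €373.73 + €1,221.00 = €1,594.73

€1,594.73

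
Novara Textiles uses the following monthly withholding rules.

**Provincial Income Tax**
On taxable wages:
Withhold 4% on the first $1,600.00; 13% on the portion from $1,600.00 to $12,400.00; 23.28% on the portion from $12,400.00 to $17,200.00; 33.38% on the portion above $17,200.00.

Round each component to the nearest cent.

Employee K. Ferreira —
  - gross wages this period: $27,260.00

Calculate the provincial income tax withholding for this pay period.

Provincial Income Tax: taxable = $27,260.00
  $2,585.44 + 33.38% × ($27,260.00 − $17,200.00) = $2,585.44 + 33.38% × $10,060.00 = $5,943.47

$5,943.47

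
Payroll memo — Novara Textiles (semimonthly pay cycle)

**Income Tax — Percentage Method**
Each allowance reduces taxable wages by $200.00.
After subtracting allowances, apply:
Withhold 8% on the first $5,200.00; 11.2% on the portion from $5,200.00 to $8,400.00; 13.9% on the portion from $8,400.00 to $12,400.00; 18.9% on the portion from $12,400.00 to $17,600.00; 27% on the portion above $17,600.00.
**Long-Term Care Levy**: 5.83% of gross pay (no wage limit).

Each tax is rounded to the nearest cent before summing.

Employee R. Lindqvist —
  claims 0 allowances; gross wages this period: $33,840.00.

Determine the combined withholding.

$8,670.87

Income Tax: taxable = $33,840.00
  $2,313.20 + 27% × ($33,840.00 − $17,600.00) = $2,313.20 + 27% × $16,240.00 = $6,698.00
Long-Term Care Levy: 5.83% × $33,840.00 = $1,972.87
Total: $6,698.00 + $1,972.87 = $8,670.87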